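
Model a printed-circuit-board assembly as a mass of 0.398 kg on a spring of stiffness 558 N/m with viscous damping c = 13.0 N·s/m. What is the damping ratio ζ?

0.436

ω_n = √(k/m) = √(558.0/0.398) = 37.44 rad/s.
Critical damping c_c = 2√(k·m) = 2√(558.0 × 0.398) = 29.80 N·s/m, so ζ = c/c_c = 13.0/29.80 = 0.4362.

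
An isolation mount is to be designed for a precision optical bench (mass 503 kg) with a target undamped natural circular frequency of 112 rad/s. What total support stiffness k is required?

6310000 N/m

k = m·ω_n² = 503 × 112.0² = 503 × 12540 = 6310000 N/m.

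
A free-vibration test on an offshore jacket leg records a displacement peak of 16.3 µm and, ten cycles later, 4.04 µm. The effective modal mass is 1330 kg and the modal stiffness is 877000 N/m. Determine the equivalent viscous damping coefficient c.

Logarithmic decrement δ = (1/n)·ln(x₀/x_n) = (1/10)·ln(16.3/4.04) = (1/10)·ln(4.035) = 0.1395.
ζ = δ/√(4π² + δ²) = 0.1395/√(39.48 + 0.0195) = 0.1395/6.285 = 0.02220.
c = ζ · 2√(km) = 0.02220 × 2√(877000 × 1330) = 0.02220 × 68310 = 1516 N·s/m.

1520 N·s/m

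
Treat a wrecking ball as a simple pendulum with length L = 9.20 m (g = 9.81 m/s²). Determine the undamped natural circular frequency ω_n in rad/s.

For a simple pendulum ω_n = √(g/L) = √(9.81/9.20) = √1.066 = 1.033 rad/s.

1.03 rad/s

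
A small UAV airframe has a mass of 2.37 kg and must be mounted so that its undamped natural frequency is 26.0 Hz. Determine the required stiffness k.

63200 N/m

ω_n = 2πf_n = 2π × 26.0 = 163.4 rad/s.
k = m·ω_n² = 2.37 × 163.4² = 2.37 × 26690 = 63250 N/m.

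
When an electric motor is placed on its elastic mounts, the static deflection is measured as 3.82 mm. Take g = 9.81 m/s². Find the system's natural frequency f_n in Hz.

ω_n = √(g/δ_st) = √(9.81/0.00382) = √2568 = 50.68 rad/s.
f_n = ω_n/(2π) = 50.68/6.283 = 8.065 Hz.

8.07 Hz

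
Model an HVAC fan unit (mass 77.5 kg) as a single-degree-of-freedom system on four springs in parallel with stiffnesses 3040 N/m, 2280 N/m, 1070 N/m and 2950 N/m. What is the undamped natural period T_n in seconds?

Parallel springs add: k_eq = 3040 + 2280 + 1070 + 2950 = 9340 N/m.
ω_n = √(k_eq/m) = √(9340/77.5) = √120.5 = 10.98 rad/s.
T_n = 2π/ω_n = 6.283/10.98 = 0.5723 s.

0.572 s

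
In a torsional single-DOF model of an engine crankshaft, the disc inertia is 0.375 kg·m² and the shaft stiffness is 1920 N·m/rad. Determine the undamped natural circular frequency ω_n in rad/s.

ω_n = √(k_t/J) = √(1920/0.375) = √5120 = 71.55 rad/s.

71.6 rad/s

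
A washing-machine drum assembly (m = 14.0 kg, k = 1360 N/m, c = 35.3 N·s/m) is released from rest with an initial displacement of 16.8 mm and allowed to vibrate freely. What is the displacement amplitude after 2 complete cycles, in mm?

3.32 mm

ζ = c/(2√(km)) = 35.3/(2√(1360 × 14.0)) = 35.3/276.0 = 0.1279.
Logarithmic decrement δ = 2πζ/√(1 − ζ²) = 2π × 0.1279/√(1 − 0.0164) = 0.8104.
After n cycles, x_n/x₀ = e^(−nδ), so x_2 = 16.8 × e^(−2 × 0.8104) = 16.8 × 0.1978 = 3.322 mm.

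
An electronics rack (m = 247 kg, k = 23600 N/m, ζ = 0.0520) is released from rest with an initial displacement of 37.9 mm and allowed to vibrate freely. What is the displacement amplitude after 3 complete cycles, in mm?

Logarithmic decrement δ = 2πζ/√(1 − ζ²) = 2π × 0.05200/√(1 − 0.00270) = 0.3272.
After n cycles, x_n/x₀ = e^(−nδ), so x_3 = 37.9 × e^(−3 × 0.3272) = 37.9 × 0.3747 = 14.20 mm.

14.2 mm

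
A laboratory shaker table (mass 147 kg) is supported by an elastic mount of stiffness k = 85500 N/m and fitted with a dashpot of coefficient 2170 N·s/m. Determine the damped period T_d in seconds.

0.274 s

ω_n = √(k/m) = √(85500/147) = 24.12 rad/s.
Critical damping c_c = 2√(k·m) = 2√(85500 × 147) = 7090 N·s/m, so ζ = c/c_c = 2170/7090 = 0.3060.
ω_d = ω_n√(1 − ζ²) = 24.12 × √(1 − 0.0937) = 22.96 rad/s.
T_d = 2π/ω_d = 0.2737 s.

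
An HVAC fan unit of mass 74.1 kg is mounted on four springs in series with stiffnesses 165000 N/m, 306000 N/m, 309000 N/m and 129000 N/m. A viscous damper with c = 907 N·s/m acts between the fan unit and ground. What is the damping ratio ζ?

Series springs: 1/k_eq = 1/165000 + 1/306000 + 1/309000 + 1/129000 = 2.032×10^-5, so k_eq = 49220 N/m.
ω_n = √(k_eq/m) = √(49220/74.1) = 25.77 rad/s.
Critical damping c_c = 2√(k_eq·m) = 2√(49220 × 74.1) = 3820 N·s/m, so ζ = c/c_c = 907/3820 = 0.2375.

0.237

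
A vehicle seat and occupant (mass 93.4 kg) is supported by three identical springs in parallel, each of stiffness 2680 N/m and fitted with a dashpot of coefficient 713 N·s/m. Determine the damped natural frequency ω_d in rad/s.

Parallel springs add: k_eq = 3 × 2680 = 8040 N/m.
ω_n = √(k_eq/m) = √(8040/93.4) = 9.278 rad/s.
Critical damping c_c = 2√(k_eq·m) = 2√(8040 × 93.4) = 1733 N·s/m, so ζ = c/c_c = 713/1733 = 0.4114.
ω_d = ω_n√(1 − ζ²) = 9.278 × √(1 − 0.169) = 8.457 rad/s.

8.46 rad/s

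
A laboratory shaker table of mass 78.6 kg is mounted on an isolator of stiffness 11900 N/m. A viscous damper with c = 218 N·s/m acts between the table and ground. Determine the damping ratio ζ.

0.113

ω_n = √(k/m) = √(11900/78.6) = 12.30 rad/s.
Critical damping c_c = 2√(k·m) = 2√(11900 × 78.6) = 1934 N·s/m, so ζ = c/c_c = 218/1934 = 0.1127.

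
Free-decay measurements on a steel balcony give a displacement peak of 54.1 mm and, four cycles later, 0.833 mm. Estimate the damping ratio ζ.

Logarithmic decrement δ = (1/n)·ln(x₀/x_n) = (1/4)·ln(54.1/0.833) = (1/4)·ln(64.95) = 1.043.
ζ = δ/√(4π² + δ²) = 1.043/√(39.48 + 1.09) = 1.043/6.369 = 0.1638.

0.164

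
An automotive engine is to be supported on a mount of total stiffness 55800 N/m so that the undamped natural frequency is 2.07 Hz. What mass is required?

330 kg

ω_n = 2πf_n = 2π × 2.07 = 13.01 rad/s.
m = k/ω_n² = 55800/13.01² = 55800/169.2 = 329.9 kg.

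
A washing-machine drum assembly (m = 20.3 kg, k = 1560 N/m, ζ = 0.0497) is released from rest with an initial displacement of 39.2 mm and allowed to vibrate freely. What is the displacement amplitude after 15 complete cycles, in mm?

Logarithmic decrement δ = 2πζ/√(1 − ζ²) = 2π × 0.04970/√(1 − 0.00247) = 0.3127.
After n cycles, x_n/x₀ = e^(−nδ), so x_15 = 39.2 × e^(−15 × 0.3127) = 39.2 × 0.009188 = 0.3602 mm.

0.360 mm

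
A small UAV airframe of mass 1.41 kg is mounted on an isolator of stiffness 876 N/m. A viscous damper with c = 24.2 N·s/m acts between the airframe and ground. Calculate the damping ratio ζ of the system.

0.344

ω_n = √(k/m) = √(876.0/1.41) = 24.93 rad/s.
Critical damping c_c = 2√(k·m) = 2√(876.0 × 1.41) = 70.29 N·s/m, so ζ = c/c_c = 24.2/70.29 = 0.3443.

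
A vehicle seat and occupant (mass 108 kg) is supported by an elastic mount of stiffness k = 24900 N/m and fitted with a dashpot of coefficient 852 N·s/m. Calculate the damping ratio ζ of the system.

0.260

ω_n = √(k/m) = √(24900/108) = 15.18 rad/s.
Critical damping c_c = 2√(k·m) = 2√(24900 × 108) = 3280 N·s/m, so ζ = c/c_c = 852/3280 = 0.2598.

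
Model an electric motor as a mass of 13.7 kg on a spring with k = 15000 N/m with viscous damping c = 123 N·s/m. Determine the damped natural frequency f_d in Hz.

ω_n = √(k/m) = √(15000/13.7) = 33.09 rad/s.
Critical damping c_c = 2√(k·m) = 2√(15000 × 13.7) = 906.6 N·s/m, so ζ = c/c_c = 123/906.6 = 0.1357.
ω_d = ω_n√(1 − ζ²) = 33.09 × √(1 − 0.0184) = 32.78 rad/s.
f_d = ω_d/(2π) = 5.218 Hz.

5.22 Hz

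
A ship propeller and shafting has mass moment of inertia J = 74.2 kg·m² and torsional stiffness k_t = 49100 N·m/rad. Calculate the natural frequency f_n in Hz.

4.09 Hz

ω_n = √(k_t/J) = √(49100/74.2) = √661.7 = 25.72 rad/s.
f_n = ω_n/(2π) = 25.72/6.283 = 4.094 Hz.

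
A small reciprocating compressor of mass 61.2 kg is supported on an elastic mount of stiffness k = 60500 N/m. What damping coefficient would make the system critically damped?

3850 N·s/m

c_c = 2√(k·m) = 2√(60500 × 61.2) = 2 × 1924 = 3848 N·s/m.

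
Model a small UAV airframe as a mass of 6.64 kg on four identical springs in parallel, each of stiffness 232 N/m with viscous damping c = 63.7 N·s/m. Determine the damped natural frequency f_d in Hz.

Parallel springs add: k_eq = 4 × 232 = 928.0 N/m.
ω_n = √(k_eq/m) = √(928.0/6.64) = 11.82 rad/s.
Critical damping c_c = 2√(k_eq·m) = 2√(928.0 × 6.64) = 157.0 N·s/m, so ζ = c/c_c = 63.7/157.0 = 0.4057.
ω_d = ω_n√(1 − ζ²) = 11.82 × √(1 − 0.165) = 10.81 rad/s.
f_d = ω_d/(2π) = 1.720 Hz.

1.72 Hz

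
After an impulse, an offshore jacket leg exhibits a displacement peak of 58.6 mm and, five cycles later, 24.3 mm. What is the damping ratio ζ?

0.0280

Logarithmic decrement δ = (1/n)·ln(x₀/x_n) = (1/5)·ln(58.6/24.3) = (1/5)·ln(2.412) = 0.1761.
ζ = δ/√(4π² + δ²) = 0.1761/√(39.48 + 0.0310) = 0.1761/6.286 = 0.02801.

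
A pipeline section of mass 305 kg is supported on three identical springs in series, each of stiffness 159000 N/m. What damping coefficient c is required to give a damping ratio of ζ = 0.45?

Series springs: 1/k_eq = 3/159000, so k_eq = 159000/3 = 53000 N/m.
c_c = 2√(k_eq·m) = 2√(53000 × 305) = 8041 N·s/m.
c = ζ·c_c = 0.45 × 8041 = 3619 N·s/m.

3620 N·s/m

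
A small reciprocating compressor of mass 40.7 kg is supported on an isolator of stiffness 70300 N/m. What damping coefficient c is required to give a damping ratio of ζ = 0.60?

2030 N·s/m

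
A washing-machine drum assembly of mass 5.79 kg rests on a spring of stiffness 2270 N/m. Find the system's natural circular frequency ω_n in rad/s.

ω_n = √(k/m) = √(2270/5.79) = √392.1 = 19.80 rad/s.

19.8 rad/s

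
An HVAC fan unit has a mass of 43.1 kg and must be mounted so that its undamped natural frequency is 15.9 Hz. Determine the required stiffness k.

ω_n = 2πf_n = 2π × 15.9 = 99.90 rad/s.
k = m·ω_n² = 43.1 × 99.90² = 43.1 × 9981 = 430200 N/m.

430000 N/m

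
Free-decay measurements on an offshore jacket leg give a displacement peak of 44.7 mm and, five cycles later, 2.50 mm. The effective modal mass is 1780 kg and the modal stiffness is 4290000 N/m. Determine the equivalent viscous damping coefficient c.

16000 N·s/m

Logarithmic decrement δ = (1/n)·ln(x₀/x_n) = (1/5)·ln(44.7/2.50) = (1/5)·ln(17.88) = 0.5767.
ζ = δ/√(4π² + δ²) = 0.5767/√(39.48 + 0.333) = 0.5767/6.310 = 0.09141.
c = ζ · 2√(km) = 0.09141 × 2√(4290000 × 1780) = 0.09141 × 174800 = 15980 N·s/m.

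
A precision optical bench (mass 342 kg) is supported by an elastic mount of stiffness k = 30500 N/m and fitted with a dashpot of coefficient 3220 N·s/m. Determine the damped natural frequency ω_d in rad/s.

ω_n = √(k/m) = √(30500/342) = 9.444 rad/s.
Critical damping c_c = 2√(k·m) = 2√(30500 × 342) = 6459 N·s/m, so ζ = c/c_c = 3220/6459 = 0.4985.
ω_d = ω_n√(1 − ζ²) = 9.444 × √(1 − 0.248) = 8.187 rad/s.

8.19 rad/s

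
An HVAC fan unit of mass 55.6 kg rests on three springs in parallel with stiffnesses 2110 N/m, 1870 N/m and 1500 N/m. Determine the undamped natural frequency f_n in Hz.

1.58 Hz

Parallel springs add: k_eq = 2110 + 1870 + 1500 = 5480 N/m.
ω_n = √(k_eq/m) = √(5480/55.6) = √98.56 = 9.928 rad/s.
f_n = ω_n/(2π) = 9.928/6.283 = 1.580 Hz.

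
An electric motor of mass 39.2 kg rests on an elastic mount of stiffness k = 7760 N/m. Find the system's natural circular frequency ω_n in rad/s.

14.1 rad/s

ω_n = √(k/m) = √(7760/39.2) = √198.0 = 14.07 rad/s.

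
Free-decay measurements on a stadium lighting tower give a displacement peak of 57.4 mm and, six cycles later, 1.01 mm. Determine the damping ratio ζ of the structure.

0.107

Logarithmic decrement δ = (1/n)·ln(x₀/x_n) = (1/6)·ln(57.4/1.01) = (1/6)·ln(56.83) = 0.6733.
ζ = δ/√(4π² + δ²) = 0.6733/√(39.48 + 0.453) = 0.6733/6.319 = 0.1066.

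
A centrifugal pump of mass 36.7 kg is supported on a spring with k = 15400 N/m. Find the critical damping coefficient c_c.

1500 N·s/m

c_c = 2√(k·m) = 2√(15400 × 36.7) = 2 × 751.8 = 1504 N·s/m.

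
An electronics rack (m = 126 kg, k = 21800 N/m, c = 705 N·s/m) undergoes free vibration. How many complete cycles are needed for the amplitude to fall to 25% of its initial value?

ζ = c/(2√(km)) = 705/(2√(21800 × 126)) = 705/3315 = 0.2127.
Logarithmic decrement δ = 2πζ/√(1 − ζ²) = 2π × 0.2127/√(1 − 0.0452) = 1.368.
x_n/x₀ = e^(−nδ) ≤ 0.25; take ln: n ≥ ln(1/0.25)/δ = 1.386/1.368 = 1.014.
So 2 complete cycles are required.

2 cycles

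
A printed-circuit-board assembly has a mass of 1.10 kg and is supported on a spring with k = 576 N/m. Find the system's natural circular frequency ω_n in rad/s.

22.9 rad/s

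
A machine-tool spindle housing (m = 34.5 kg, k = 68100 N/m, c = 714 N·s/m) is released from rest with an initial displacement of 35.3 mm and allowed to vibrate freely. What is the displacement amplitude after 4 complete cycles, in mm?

0.0858 mm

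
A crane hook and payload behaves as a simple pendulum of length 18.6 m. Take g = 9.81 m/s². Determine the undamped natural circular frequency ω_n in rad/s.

For a simple pendulum ω_n = √(g/L) = √(9.81/18.6) = √0.5274 = 0.7262 rad/s.

0.726 rad/s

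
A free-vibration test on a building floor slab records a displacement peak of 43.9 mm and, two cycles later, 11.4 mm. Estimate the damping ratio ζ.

Logarithmic decrement δ = (1/n)·ln(x₀/x_n) = (1/2)·ln(43.9/11.4) = (1/2)·ln(3.851) = 0.6742.
ζ = δ/√(4π² + δ²) = 0.6742/√(39.48 + 0.454) = 0.6742/6.319 = 0.1067.

0.107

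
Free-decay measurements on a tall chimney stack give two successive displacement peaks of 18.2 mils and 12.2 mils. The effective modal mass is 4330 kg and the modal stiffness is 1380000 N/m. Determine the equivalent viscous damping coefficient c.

9820 N·s/m

Logarithmic decrement δ = (1/n)·ln(x₀/x_n) = (1/1)·ln(18.2/12.2) = (1/1)·ln(1.492) = 0.4000.
ζ = δ/√(4π² + δ²) = 0.4000/√(39.48 + 0.160) = 0.4000/6.296 = 0.06353.
c = ζ · 2√(km) = 0.06353 × 2√(1380000 × 4330) = 0.06353 × 154600 = 9822 N·s/m.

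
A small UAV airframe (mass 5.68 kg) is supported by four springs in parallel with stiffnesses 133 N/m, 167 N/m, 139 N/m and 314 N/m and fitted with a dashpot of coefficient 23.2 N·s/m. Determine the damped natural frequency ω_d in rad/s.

11.3 rad/s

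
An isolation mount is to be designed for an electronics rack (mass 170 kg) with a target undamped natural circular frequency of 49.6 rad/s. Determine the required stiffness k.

k = m·ω_n² = 170 × 49.60² = 170 × 2460 = 418200 N/m.

418000 N/m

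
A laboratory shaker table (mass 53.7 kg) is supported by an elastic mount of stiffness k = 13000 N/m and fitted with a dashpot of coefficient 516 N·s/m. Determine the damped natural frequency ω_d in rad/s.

ω_n = √(k/m) = √(13000/53.7) = 15.56 rad/s.
Critical damping c_c = 2√(k·m) = 2√(13000 × 53.7) = 1671 N·s/m, so ζ = c/c_c = 516/1671 = 0.3088.
ω_d = ω_n√(1 − ζ²) = 15.56 × √(1 − 0.0954) = 14.80 rad/s.

14.8 rad/s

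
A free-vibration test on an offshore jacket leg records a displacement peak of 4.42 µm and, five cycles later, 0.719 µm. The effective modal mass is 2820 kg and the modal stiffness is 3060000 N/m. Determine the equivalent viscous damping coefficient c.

Logarithmic decrement δ = (1/n)·ln(x₀/x_n) = (1/5)·ln(4.42/0.719) = (1/5)·ln(6.147) = 0.3632.
ζ = δ/√(4π² + δ²) = 0.3632/√(39.48 + 0.132) = 0.3632/6.294 = 0.05771.
c = ζ · 2√(km) = 0.05771 × 2√(3060000 × 2820) = 0.05771 × 185800 = 10720 N·s/m.

10700 N·s/m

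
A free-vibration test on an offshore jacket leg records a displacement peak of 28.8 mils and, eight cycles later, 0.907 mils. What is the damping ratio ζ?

Logarithmic decrement δ = (1/n)·ln(x₀/x_n) = (1/8)·ln(28.8/0.907) = (1/8)·ln(31.75) = 0.4322.
ζ = δ/√(4π² + δ²) = 0.4322/√(39.48 + 0.187) = 0.4322/6.298 = 0.06863.

0.0686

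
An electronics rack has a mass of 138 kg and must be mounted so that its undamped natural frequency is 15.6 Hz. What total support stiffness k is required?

1330000 N/m

ω_n = 2πf_n = 2π × 15.6 = 98.02 rad/s.
k = m·ω_n² = 138 × 98.02² = 138 × 9607 = 1326000 N/m.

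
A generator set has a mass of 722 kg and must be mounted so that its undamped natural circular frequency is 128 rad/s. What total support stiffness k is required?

11800000 N/m

k = m·ω_n² = 722 × 128.0² = 722 × 16380 = 11830000 N/m.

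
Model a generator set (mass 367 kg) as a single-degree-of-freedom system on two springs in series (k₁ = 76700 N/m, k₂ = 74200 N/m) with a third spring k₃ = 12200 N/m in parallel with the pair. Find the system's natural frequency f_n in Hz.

Series pair: k_s = k₁k₂/(k₁+k₂) = (76700)(74200)/(76700 + 74200) = 37710 N/m. In parallel with k₃: k_eq = 37710 + 12200 = 49910 N/m.
ω_n = √(k_eq/m) = √(49910/367) = √136.0 = 11.66 rad/s.
f_n = ω_n/(2π) = 11.66/6.283 = 1.856 Hz.

1.86 Hz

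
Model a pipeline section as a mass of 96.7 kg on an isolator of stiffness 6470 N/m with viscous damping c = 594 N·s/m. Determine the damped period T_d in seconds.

ω_n = √(k/m) = √(6470/96.7) = 8.180 rad/s.
Critical damping c_c = 2√(k·m) = 2√(6470 × 96.7) = 1582 N·s/m, so ζ = c/c_c = 594/1582 = 0.3755.
ω_d = ω_n√(1 − ζ²) = 8.180 × √(1 − 0.141) = 7.581 rad/s.
T_d = 2π/ω_d = 0.8288 s.

0.829 s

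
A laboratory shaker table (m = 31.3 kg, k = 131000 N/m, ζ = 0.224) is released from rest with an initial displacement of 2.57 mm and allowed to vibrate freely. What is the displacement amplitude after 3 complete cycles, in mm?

0.0338 mm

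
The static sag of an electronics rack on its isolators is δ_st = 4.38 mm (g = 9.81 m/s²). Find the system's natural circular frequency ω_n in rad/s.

47.3 rad/s

ω_n = √(g/δ_st) = √(9.81/0.00438) = √2240 = 47.33 rad/s.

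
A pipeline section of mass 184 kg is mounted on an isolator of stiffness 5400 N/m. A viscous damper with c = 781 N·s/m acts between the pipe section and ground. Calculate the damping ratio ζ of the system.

ω_n = √(k/m) = √(5400/184) = 5.417 rad/s.
Critical damping c_c = 2√(k·m) = 2√(5400 × 184) = 1994 N·s/m, so ζ = c/c_c = 781/1994 = 0.3918.

0.392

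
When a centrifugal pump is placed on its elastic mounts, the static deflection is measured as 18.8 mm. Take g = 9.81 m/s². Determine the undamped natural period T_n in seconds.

ω_n = √(g/δ_st) = √(9.81/0.0188) = √521.8 = 22.84 rad/s.
T_n = 2π/ω_n = 6.283/22.84 = 0.2751 s.

0.275 s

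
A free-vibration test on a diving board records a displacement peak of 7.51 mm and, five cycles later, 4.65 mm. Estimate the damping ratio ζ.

Logarithmic decrement δ = (1/n)·ln(x₀/x_n) = (1/5)·ln(7.51/4.65) = (1/5)·ln(1.615) = 0.09587.
ζ = δ/√(4π² + δ²) = 0.09587/√(39.48 + 0.00919) = 0.09587/6.284 = 0.01526.

0.0153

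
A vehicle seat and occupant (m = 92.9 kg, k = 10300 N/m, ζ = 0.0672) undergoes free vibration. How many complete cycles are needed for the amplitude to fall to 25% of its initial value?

4 cycles

Logarithmic decrement δ = 2πζ/√(1 − ζ²) = 2π × 0.06720/√(1 − 0.00452) = 0.4232.
x_n/x₀ = e^(−nδ) ≤ 0.25; take ln: n ≥ ln(1/0.25)/δ = 1.386/0.4232 = 3.276.
So 4 complete cycles are required.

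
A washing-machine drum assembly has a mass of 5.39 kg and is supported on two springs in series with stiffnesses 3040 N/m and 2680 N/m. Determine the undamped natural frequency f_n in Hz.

Series springs: 1/k_eq = 1/3040 + 1/2680 = 0.0007021, so k_eq = 1424 N/m.
ω_n = √(k_eq/m) = √(1424/5.39) = √264.3 = 16.26 rad/s.
f_n = ω_n/(2π) = 16.26/6.283 = 2.587 Hz.

2.59 Hz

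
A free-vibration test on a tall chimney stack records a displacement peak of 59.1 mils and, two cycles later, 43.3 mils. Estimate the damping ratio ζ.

0.0247

Logarithmic decrement δ = (1/n)·ln(x₀/x_n) = (1/2)·ln(59.1/43.3) = (1/2)·ln(1.365) = 0.1555.
ζ = δ/√(4π² + δ²) = 0.1555/√(39.48 + 0.0242) = 0.1555/6.285 = 0.02475.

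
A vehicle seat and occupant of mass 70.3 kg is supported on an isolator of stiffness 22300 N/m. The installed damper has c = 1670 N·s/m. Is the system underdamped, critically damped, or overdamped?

c_c = 2√(k·m) = 2504 N·s/m; ζ = c/c_c = 1670/2504 = 0.667.
Since ζ < 1 the system is underdamped.

underdamped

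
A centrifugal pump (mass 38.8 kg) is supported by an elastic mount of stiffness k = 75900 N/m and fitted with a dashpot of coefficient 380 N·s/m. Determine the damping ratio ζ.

0.111

ω_n = √(k/m) = √(75900/38.8) = 44.23 rad/s.
Critical damping c_c = 2√(k·m) = 2√(75900 × 38.8) = 3432 N·s/m, so ζ = c/c_c = 380/3432 = 0.1107.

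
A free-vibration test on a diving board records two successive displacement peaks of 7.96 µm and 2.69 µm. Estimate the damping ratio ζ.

0.170

Logarithmic decrement δ = (1/n)·ln(x₀/x_n) = (1/1)·ln(7.96/2.69) = (1/1)·ln(2.959) = 1.085.
ζ = δ/√(4π² + δ²) = 1.085/√(39.48 + 1.18) = 1.085/6.376 = 0.1701.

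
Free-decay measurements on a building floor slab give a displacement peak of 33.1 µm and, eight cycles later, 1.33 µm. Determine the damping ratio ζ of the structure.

Logarithmic decrement δ = (1/n)·ln(x₀/x_n) = (1/8)·ln(33.1/1.33) = (1/8)·ln(24.89) = 0.4018.
ζ = δ/√(4π² + δ²) = 0.4018/√(39.48 + 0.161) = 0.4018/6.296 = 0.06382.

0.0638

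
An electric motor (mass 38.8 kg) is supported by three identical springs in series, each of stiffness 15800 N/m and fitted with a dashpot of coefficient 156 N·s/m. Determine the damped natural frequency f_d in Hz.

1.83 Hz

Series springs: 1/k_eq = 3/15800, so k_eq = 15800/3 = 5267 N/m.
ω_n = √(k_eq/m) = √(5267/38.8) = 11.65 rad/s.
Critical damping c_c = 2√(k_eq·m) = 2√(5267 × 38.8) = 904.1 N·s/m, so ζ = c/c_c = 156/904.1 = 0.1725.
ω_d = ω_n√(1 − ζ²) = 11.65 × √(1 − 0.0298) = 11.48 rad/s.
f_d = ω_d/(2π) = 1.826 Hz.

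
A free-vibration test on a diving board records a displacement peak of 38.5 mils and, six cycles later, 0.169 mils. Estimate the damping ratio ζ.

0.143

Logarithmic decrement δ = (1/n)·ln(x₀/x_n) = (1/6)·ln(38.5/0.169) = (1/6)·ln(227.8) = 0.9048.
ζ = δ/√(4π² + δ²) = 0.9048/√(39.48 + 0.819) = 0.9048/6.348 = 0.1425.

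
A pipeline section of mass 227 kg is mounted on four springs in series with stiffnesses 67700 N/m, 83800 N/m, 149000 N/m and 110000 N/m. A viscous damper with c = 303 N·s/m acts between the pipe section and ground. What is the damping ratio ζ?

0.0656

Series springs: 1/k_eq = 1/67700 + 1/83800 + 1/149000 + 1/110000 = 4.251×10^-5, so k_eq = 23530 N/m.
ω_n = √(k_eq/m) = √(23530/227) = 10.18 rad/s.
Critical damping c_c = 2√(k_eq·m) = 2√(23530 × 227) = 4622 N·s/m, so ζ = c/c_c = 303/4622 = 0.06556.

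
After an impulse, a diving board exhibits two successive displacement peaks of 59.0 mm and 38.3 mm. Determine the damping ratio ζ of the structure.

0.0686

Logarithmic decrement δ = (1/n)·ln(x₀/x_n) = (1/1)·ln(59.0/38.3) = (1/1)·ln(1.540) = 0.4321.
ζ = δ/√(4π² + δ²) = 0.4321/√(39.48 + 0.187) = 0.4321/6.298 = 0.06861.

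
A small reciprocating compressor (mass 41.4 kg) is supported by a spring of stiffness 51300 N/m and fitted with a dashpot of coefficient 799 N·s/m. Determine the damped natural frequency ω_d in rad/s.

33.9 rad/s

ω_n = √(k/m) = √(51300/41.4) = 35.20 rad/s.
Critical damping c_c = 2√(k·m) = 2√(51300 × 41.4) = 2915 N·s/m, so ζ = c/c_c = 799/2915 = 0.2741.
ω_d = ω_n√(1 − ζ²) = 35.20 × √(1 − 0.0751) = 33.85 rad/s.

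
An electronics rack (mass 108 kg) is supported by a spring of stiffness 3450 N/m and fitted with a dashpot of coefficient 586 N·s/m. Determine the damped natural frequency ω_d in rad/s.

4.96 rad/s

ω_n = √(k/m) = √(3450/108) = 5.652 rad/s.
Critical damping c_c = 2√(k·m) = 2√(3450 × 108) = 1221 N·s/m, so ζ = c/c_c = 586/1221 = 0.4800.
ω_d = ω_n√(1 − ζ²) = 5.652 × √(1 − 0.230) = 4.958 rad/s.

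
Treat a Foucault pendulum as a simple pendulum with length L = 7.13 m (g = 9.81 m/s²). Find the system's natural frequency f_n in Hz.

0.187 Hz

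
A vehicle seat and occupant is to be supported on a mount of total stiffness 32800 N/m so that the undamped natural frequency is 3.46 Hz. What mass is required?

ω_n = 2πf_n = 2π × 3.46 = 21.74 rad/s.
m = k/ω_n² = 32800/21.74² = 32800/472.6 = 69.40 kg.

69.4 kg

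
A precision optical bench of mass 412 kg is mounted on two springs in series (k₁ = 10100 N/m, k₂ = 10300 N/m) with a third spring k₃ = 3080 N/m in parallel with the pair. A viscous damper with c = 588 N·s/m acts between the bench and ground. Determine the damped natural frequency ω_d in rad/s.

Series pair: k_s = k₁k₂/(k₁+k₂) = (10100)(10300)/(10100 + 10300) = 5100 N/m. In parallel with k₃: k_eq = 5100 + 3080 = 8180 N/m.
ω_n = √(k_eq/m) = √(8180/412) = 4.456 rad/s.
Critical damping c_c = 2√(k_eq·m) = 2√(8180 × 412) = 3671 N·s/m, so ζ = c/c_c = 588/3671 = 0.1602.
ω_d = ω_n√(1 − ζ²) = 4.456 × √(1 − 0.0256) = 4.398 rad/s.

4.40 rad/s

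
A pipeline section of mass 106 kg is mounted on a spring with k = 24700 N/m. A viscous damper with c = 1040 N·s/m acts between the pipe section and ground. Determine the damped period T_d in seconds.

ω_n = √(k/m) = √(24700/106) = 15.26 rad/s.
Critical damping c_c = 2√(k·m) = 2√(24700 × 106) = 3236 N·s/m, so ζ = c/c_c = 1040/3236 = 0.3214.
ω_d = ω_n√(1 − ζ²) = 15.26 × √(1 − 0.103) = 14.46 rad/s.
T_d = 2π/ω_d = 0.4347 s.

0.435 s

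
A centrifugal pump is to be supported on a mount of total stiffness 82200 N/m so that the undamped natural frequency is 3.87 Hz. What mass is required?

139 kg

ω_n = 2πf_n = 2π × 3.87 = 24.32 rad/s.
m = k/ω_n² = 82200/24.32² = 82200/591.3 = 139.0 kg.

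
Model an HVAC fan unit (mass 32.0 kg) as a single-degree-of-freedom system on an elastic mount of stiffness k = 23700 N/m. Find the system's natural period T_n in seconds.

ω_n = √(k/m) = √(23700/32.0) = √740.6 = 27.21 rad/s.
T_n = 2π/ω_n = 6.283/27.21 = 0.2309 s.

0.231 s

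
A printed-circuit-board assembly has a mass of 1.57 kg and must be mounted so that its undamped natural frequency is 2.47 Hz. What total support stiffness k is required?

378 N/m

ω_n = 2πf_n = 2π × 2.47 = 15.52 rad/s.
k = m·ω_n² = 1.57 × 15.52² = 1.57 × 240.9 = 378.1 N/m.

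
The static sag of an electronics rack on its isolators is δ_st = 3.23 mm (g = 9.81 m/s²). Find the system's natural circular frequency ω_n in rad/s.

ω_n = √(g/δ_st) = √(9.81/0.00323) = √3037 = 55.11 rad/s.

55.1 rad/s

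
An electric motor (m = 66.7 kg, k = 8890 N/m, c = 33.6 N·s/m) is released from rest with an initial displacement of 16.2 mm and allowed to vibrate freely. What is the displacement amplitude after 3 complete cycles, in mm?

ζ = c/(2√(km)) = 33.6/(2√(8890 × 66.7)) = 33.6/1540 = 0.02182.
Logarithmic decrement δ = 2πζ/√(1 − ζ²) = 2π × 0.02182/√(1 − 0.000476) = 0.1371.
After n cycles, x_n/x₀ = e^(−nδ), so x_3 = 16.2 × e^(−3 × 0.1371) = 16.2 × 0.6628 = 10.74 mm.

10.7 mm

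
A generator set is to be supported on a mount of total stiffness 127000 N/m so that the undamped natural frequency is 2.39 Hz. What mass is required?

563 kg

ω_n = 2πf_n = 2π × 2.39 = 15.02 rad/s.
m = k/ω_n² = 127000/15.02² = 127000/225.5 = 563.2 kg.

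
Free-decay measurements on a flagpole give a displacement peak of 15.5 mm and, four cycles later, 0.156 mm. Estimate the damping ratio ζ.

0.180

Logarithmic decrement δ = (1/n)·ln(x₀/x_n) = (1/4)·ln(15.5/0.156) = (1/4)·ln(99.36) = 1.150.
ζ = δ/√(4π² + δ²) = 1.150/√(39.48 + 1.32) = 1.150/6.388 = 0.1800.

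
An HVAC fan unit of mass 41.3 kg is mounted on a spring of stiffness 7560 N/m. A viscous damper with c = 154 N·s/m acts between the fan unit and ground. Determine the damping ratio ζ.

ω_n = √(k/m) = √(7560/41.3) = 13.53 rad/s.
Critical damping c_c = 2√(k·m) = 2√(7560 × 41.3) = 1118 N·s/m, so ζ = c/c_c = 154/1118 = 0.1378.

0.138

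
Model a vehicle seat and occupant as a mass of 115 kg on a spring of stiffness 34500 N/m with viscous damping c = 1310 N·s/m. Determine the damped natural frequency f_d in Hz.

2.60 Hz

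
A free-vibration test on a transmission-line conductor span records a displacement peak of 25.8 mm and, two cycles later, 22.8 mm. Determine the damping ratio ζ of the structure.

Logarithmic decrement δ = (1/n)·ln(x₀/x_n) = (1/2)·ln(25.8/22.8) = (1/2)·ln(1.132) = 0.06181.
ζ = δ/√(4π² + δ²) = 0.06181/√(39.48 + 0.00382) = 0.06181/6.283 = 0.009836.

0.00984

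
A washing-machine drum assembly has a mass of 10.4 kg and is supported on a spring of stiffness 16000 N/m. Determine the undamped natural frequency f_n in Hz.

ω_n = √(k/m) = √(16000/10.4) = √1538 = 39.22 rad/s.
f_n = ω_n/(2π) = 39.22/6.283 = 6.243 Hz.

6.24 Hz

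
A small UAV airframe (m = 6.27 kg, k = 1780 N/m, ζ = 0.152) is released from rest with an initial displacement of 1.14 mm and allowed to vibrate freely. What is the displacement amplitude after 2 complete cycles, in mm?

0.165 mm

Logarithmic decrement δ = 2πζ/√(1 − ζ²) = 2π × 0.1520/√(1 − 0.0231) = 0.9663.
After n cycles, x_n/x₀ = e^(−nδ), so x_2 = 1.14 × e^(−2 × 0.9663) = 1.14 × 0.1448 = 0.1650 mm.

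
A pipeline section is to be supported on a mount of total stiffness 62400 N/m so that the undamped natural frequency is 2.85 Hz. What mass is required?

195 kg

ω_n = 2πf_n = 2π × 2.85 = 17.91 rad/s.
m = k/ω_n² = 62400/17.91² = 62400/320.7 = 194.6 kg.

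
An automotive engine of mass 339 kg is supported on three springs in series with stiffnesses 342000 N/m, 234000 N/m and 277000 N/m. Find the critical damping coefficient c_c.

11200 N·s/m

Series springs: 1/k_eq = 1/342000 + 1/234000 + 1/277000 = 1.081×10^-5, so k_eq = 92530 N/m.
c_c = 2√(k_eq·m) = 2√(92530 × 339) = 2 × 5601 = 11200 N·s/m.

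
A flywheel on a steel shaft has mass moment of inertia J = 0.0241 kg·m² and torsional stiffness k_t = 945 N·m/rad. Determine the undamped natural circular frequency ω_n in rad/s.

198 rad/s

ω_n = √(k_t/J) = √(945/0.0241) = √39210 = 198.0 rad/s.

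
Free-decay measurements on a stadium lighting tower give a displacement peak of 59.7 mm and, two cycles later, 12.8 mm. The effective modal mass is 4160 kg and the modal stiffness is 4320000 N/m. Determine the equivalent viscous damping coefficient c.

Logarithmic decrement δ = (1/n)·ln(x₀/x_n) = (1/2)·ln(59.7/12.8) = (1/2)·ln(4.664) = 0.7699.
ζ = δ/√(4π² + δ²) = 0.7699/√(39.48 + 0.593) = 0.7699/6.330 = 0.1216.
c = ζ · 2√(km) = 0.1216 × 2√(4320000 × 4160) = 0.1216 × 268100 = 32610 N·s/m.

32600 N·s/m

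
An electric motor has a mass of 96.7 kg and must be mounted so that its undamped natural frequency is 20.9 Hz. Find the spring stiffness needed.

1670000 N/m

ω_n = 2πf_n = 2π × 20.9 = 131.3 rad/s.
k = m·ω_n² = 96.7 × 131.3² = 96.7 × 17240 = 1668000 N/m.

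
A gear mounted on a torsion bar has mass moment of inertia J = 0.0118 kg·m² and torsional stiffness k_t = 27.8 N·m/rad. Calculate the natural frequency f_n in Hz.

ω_n = √(k_t/J) = √(27.8/0.0118) = √2356 = 48.54 rad/s.
f_n = ω_n/(2π) = 48.54/6.283 = 7.725 Hz.

7.73 Hz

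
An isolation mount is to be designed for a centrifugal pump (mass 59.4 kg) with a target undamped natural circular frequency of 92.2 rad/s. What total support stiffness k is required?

k = m·ω_n² = 59.4 × 92.20² = 59.4 × 8501 = 504900 N/m.

505000 N/m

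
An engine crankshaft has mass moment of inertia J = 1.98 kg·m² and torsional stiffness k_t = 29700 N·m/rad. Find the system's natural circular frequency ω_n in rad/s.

122 rad/s

ω_n = √(k_t/J) = √(29700/1.98) = √15000 = 122.5 rad/s.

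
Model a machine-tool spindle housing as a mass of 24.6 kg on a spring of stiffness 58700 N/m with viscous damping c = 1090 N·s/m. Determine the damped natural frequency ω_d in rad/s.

43.5 rad/s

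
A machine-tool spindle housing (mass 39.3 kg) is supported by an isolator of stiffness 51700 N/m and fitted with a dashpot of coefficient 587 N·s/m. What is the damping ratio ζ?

0.206

ω_n = √(k/m) = √(51700/39.3) = 36.27 rad/s.
Critical damping c_c = 2√(k·m) = 2√(51700 × 39.3) = 2851 N·s/m, so ζ = c/c_c = 587/2851 = 0.2059.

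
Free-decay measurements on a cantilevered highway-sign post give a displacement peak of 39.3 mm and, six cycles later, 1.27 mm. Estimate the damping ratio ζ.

Logarithmic decrement δ = (1/n)·ln(x₀/x_n) = (1/6)·ln(39.3/1.27) = (1/6)·ln(30.94) = 0.5720.
ζ = δ/√(4π² + δ²) = 0.5720/√(39.48 + 0.327) = 0.5720/6.309 = 0.09067.

0.0907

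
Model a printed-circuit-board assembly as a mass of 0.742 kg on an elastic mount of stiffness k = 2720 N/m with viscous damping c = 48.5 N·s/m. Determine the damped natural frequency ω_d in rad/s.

ω_n = √(k/m) = √(2720/0.742) = 60.55 rad/s.
Critical damping c_c = 2√(k·m) = 2√(2720 × 0.742) = 89.85 N·s/m, so ζ = c/c_c = 48.5/89.85 = 0.5398.
ω_d = ω_n√(1 − ζ²) = 60.55 × √(1 − 0.291) = 50.97 rad/s.

51.0 rad/s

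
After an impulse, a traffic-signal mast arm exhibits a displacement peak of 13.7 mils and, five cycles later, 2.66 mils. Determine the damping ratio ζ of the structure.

0.0521

Logarithmic decrement δ = (1/n)·ln(x₀/x_n) = (1/5)·ln(13.7/2.66) = (1/5)·ln(5.150) = 0.3278.
ζ = δ/√(4π² + δ²) = 0.3278/√(39.48 + 0.107) = 0.3278/6.292 = 0.05210.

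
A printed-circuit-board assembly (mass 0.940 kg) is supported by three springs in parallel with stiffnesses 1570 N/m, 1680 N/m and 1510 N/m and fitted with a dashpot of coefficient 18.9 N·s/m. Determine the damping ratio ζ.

0.141

Parallel springs add: k_eq = 1570 + 1680 + 1510 = 4760 N/m.
ω_n = √(k_eq/m) = √(4760/0.940) = 71.16 rad/s.
Critical damping c_c = 2√(k_eq·m) = 2√(4760 × 0.940) = 133.8 N·s/m, so ζ = c/c_c = 18.9/133.8 = 0.1413.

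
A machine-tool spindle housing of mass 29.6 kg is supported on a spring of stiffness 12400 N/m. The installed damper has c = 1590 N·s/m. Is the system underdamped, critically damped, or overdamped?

overdamped

c_c = 2√(k·m) = 1212 N·s/m; ζ = c/c_c = 1590/1212 = 1.31.
Since ζ > 1 the system is overdamped.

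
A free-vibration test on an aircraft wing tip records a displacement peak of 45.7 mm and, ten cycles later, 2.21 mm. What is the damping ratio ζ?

0.0482

Logarithmic decrement δ = (1/n)·ln(x₀/x_n) = (1/10)·ln(45.7/2.21) = (1/10)·ln(20.68) = 0.3029.
ζ = δ/√(4π² + δ²) = 0.3029/√(39.48 + 0.0918) = 0.3029/6.290 = 0.04815.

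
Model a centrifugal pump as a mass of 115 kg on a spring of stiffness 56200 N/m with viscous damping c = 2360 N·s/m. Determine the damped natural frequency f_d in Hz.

3.12 Hz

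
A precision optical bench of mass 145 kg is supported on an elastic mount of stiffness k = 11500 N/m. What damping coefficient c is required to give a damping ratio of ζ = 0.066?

170 N·s/m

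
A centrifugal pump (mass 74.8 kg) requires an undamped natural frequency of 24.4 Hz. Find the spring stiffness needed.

1760000 N/m

ω_n = 2πf_n = 2π × 24.4 = 153.3 rad/s.
k = m·ω_n² = 74.8 × 153.3² = 74.8 × 23500 = 1758000 N/m.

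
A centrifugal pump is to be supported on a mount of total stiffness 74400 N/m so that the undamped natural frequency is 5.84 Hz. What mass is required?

55.3 kg

ω_n = 2πf_n = 2π × 5.84 = 36.69 rad/s.
m = k/ω_n² = 74400/36.69² = 74400/1346 = 55.26 kg.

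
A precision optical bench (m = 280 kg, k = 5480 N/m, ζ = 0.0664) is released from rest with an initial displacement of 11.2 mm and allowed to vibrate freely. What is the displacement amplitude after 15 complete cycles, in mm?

Logarithmic decrement δ = 2πζ/√(1 − ζ²) = 2π × 0.06640/√(1 − 0.00441) = 0.4181.
After n cycles, x_n/x₀ = e^(−nδ), so x_15 = 11.2 × e^(−15 × 0.4181) = 11.2 × 0.001889 = 0.02115 mm.

0.0212 mm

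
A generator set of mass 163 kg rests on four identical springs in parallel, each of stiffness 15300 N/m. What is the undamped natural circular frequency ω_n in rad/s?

19.4 rad/s

Parallel springs add: k_eq = 4 × 15300 = 61200 N/m.
ω_n = √(k_eq/m) = √(61200/163) = √375.5 = 19.38 rad/s.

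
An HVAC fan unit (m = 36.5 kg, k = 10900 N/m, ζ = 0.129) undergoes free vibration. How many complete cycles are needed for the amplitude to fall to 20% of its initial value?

Logarithmic decrement δ = 2πζ/√(1 − ζ²) = 2π × 0.1290/√(1 − 0.0166) = 0.8174.
x_n/x₀ = e^(−nδ) ≤ 0.2; take ln: n ≥ ln(1/0.2)/δ = 1.609/0.8174 = 1.969.
So 2 complete cycles are required.

2 cycles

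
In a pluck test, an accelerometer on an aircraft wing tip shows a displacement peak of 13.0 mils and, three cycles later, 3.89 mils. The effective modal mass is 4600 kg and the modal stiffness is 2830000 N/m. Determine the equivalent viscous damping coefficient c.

Logarithmic decrement δ = (1/n)·ln(x₀/x_n) = (1/3)·ln(13.0/3.89) = (1/3)·ln(3.342) = 0.4022.
ζ = δ/√(4π² + δ²) = 0.4022/√(39.48 + 0.162) = 0.4022/6.296 = 0.06388.
c = ζ · 2√(km) = 0.06388 × 2√(2830000 × 4600) = 0.06388 × 228200 = 14580 N·s/m.

14600 N·s/m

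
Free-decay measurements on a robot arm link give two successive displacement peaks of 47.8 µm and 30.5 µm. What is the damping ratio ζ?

0.0713

Logarithmic decrement δ = (1/n)·ln(x₀/x_n) = (1/1)·ln(47.8/30.5) = (1/1)·ln(1.567) = 0.4493.
ζ = δ/√(4π² + δ²) = 0.4493/√(39.48 + 0.202) = 0.4493/6.299 = 0.07133.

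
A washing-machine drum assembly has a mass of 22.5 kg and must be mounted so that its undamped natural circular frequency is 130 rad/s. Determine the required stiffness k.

k = m·ω_n² = 22.5 × 130.0² = 22.5 × 16900 = 380200 N/m.

380000 N/m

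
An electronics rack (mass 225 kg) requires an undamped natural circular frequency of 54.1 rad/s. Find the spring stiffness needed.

659000 N/m

k = m·ω_n² = 225 × 54.10² = 225 × 2927 = 658500 N/m.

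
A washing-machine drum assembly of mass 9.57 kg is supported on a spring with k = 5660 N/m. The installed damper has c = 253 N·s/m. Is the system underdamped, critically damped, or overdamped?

c_c = 2√(k·m) = 465.5 N·s/m; ζ = c/c_c = 253/465.5 = 0.544.
Since ζ < 1 the system is underdamped.

underdamped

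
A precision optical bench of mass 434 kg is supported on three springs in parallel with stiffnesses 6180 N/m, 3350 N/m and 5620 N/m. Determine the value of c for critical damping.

5130 N·s/m

Parallel springs add: k_eq = 6180 + 3350 + 5620 = 15150 N/m.
c_c = 2√(k_eq·m) = 2√(15150 × 434) = 2 × 2564 = 5128 N·s/m.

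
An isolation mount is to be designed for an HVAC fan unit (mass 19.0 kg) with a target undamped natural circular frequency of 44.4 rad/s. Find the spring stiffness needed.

37500 N/m

k = m·ω_n² = 19.0 × 44.40² = 19.0 × 1971 = 37460 N/m.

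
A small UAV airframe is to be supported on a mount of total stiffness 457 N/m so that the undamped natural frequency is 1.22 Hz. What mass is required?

7.78 kg

ω_n = 2πf_n = 2π × 1.22 = 7.665 rad/s.
m = k/ω_n² = 457/7.665² = 457/58.76 = 7.777 kg.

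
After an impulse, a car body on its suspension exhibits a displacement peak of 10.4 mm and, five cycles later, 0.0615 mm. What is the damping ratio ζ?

Logarithmic decrement δ = (1/n)·ln(x₀/x_n) = (1/5)·ln(10.4/0.0615) = (1/5)·ln(169.1) = 1.026.
ζ = δ/√(4π² + δ²) = 1.026/√(39.48 + 1.05) = 1.026/6.366 = 0.1612.

0.161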